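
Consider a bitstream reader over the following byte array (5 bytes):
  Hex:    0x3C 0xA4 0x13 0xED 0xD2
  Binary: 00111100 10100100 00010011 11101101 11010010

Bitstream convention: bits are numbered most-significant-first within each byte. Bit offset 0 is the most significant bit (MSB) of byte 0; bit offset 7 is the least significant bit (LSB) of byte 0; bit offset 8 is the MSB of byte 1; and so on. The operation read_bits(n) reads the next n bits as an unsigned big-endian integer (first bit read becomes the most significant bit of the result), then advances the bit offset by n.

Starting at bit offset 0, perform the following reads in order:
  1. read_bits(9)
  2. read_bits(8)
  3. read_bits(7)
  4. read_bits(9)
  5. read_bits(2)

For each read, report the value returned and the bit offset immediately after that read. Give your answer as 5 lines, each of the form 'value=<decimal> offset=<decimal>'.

Answer: value=121 offset=9
value=72 offset=17
value=19 offset=24
value=475 offset=33
value=2 offset=35

Derivation:
Read 1: bits[0:9] width=9 -> value=121 (bin 001111001); offset now 9 = byte 1 bit 1; 31 bits remain
Read 2: bits[9:17] width=8 -> value=72 (bin 01001000); offset now 17 = byte 2 bit 1; 23 bits remain
Read 3: bits[17:24] width=7 -> value=19 (bin 0010011); offset now 24 = byte 3 bit 0; 16 bits remain
Read 4: bits[24:33] width=9 -> value=475 (bin 111011011); offset now 33 = byte 4 bit 1; 7 bits remain
Read 5: bits[33:35] width=2 -> value=2 (bin 10); offset now 35 = byte 4 bit 3; 5 bits remain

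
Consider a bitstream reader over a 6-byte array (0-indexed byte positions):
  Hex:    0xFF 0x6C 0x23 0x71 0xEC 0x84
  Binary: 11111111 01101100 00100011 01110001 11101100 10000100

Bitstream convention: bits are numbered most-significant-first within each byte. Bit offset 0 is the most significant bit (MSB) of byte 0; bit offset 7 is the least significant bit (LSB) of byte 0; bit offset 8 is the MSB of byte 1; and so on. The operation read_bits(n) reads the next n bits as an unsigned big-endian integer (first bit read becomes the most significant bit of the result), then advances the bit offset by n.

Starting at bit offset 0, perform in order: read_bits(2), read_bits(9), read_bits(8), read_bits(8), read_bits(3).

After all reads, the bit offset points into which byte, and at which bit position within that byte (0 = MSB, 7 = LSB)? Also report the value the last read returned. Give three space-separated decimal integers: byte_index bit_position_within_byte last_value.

Read 1: bits[0:2] width=2 -> value=3 (bin 11); offset now 2 = byte 0 bit 2; 46 bits remain
Read 2: bits[2:11] width=9 -> value=507 (bin 111111011); offset now 11 = byte 1 bit 3; 37 bits remain
Read 3: bits[11:19] width=8 -> value=97 (bin 01100001); offset now 19 = byte 2 bit 3; 29 bits remain
Read 4: bits[19:27] width=8 -> value=27 (bin 00011011); offset now 27 = byte 3 bit 3; 21 bits remain
Read 5: bits[27:30] width=3 -> value=4 (bin 100); offset now 30 = byte 3 bit 6; 18 bits remain

Answer: 3 6 4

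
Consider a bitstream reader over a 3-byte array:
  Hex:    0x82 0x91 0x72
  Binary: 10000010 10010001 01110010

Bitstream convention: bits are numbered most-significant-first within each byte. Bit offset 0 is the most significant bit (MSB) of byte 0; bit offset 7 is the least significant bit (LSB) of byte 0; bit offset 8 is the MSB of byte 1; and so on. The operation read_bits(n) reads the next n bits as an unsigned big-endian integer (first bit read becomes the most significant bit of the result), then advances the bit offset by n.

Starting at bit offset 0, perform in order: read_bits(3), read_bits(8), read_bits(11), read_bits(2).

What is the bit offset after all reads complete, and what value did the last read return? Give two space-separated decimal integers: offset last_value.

Read 1: bits[0:3] width=3 -> value=4 (bin 100); offset now 3 = byte 0 bit 3; 21 bits remain
Read 2: bits[3:11] width=8 -> value=20 (bin 00010100); offset now 11 = byte 1 bit 3; 13 bits remain
Read 3: bits[11:22] width=11 -> value=1116 (bin 10001011100); offset now 22 = byte 2 bit 6; 2 bits remain
Read 4: bits[22:24] width=2 -> value=2 (bin 10); offset now 24 = byte 3 bit 0; 0 bits remain

Answer: 24 2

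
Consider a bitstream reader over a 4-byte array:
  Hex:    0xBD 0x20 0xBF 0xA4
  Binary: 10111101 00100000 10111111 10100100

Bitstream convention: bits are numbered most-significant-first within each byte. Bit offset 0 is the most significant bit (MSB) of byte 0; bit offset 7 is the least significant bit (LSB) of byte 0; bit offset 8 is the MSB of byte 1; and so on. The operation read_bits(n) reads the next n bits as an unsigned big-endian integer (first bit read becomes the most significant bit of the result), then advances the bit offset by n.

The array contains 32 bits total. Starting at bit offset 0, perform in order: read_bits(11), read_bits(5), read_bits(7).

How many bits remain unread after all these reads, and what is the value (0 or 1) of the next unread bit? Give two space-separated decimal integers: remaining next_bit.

Read 1: bits[0:11] width=11 -> value=1513 (bin 10111101001); offset now 11 = byte 1 bit 3; 21 bits remain
Read 2: bits[11:16] width=5 -> value=0 (bin 00000); offset now 16 = byte 2 bit 0; 16 bits remain
Read 3: bits[16:23] width=7 -> value=95 (bin 1011111); offset now 23 = byte 2 bit 7; 9 bits remain

Answer: 9 1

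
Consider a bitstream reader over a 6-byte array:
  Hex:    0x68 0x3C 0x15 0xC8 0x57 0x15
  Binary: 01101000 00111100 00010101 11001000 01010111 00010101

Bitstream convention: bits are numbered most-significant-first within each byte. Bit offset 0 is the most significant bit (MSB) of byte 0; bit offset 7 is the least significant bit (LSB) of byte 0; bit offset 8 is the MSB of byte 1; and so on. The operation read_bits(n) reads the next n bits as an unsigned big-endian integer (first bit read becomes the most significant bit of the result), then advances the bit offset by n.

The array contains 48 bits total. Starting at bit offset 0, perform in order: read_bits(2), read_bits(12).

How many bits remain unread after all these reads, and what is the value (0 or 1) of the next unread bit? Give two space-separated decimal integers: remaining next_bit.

Read 1: bits[0:2] width=2 -> value=1 (bin 01); offset now 2 = byte 0 bit 2; 46 bits remain
Read 2: bits[2:14] width=12 -> value=2575 (bin 101000001111); offset now 14 = byte 1 bit 6; 34 bits remain

Answer: 34 0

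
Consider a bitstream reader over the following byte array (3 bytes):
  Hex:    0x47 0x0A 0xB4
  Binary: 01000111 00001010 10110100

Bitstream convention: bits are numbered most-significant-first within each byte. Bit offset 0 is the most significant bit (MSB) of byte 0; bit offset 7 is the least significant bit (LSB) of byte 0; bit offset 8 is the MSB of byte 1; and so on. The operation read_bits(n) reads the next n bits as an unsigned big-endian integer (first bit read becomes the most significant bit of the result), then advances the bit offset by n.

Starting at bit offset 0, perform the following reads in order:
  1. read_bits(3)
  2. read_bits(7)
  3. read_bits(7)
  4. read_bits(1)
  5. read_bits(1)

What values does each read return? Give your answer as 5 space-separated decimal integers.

Read 1: bits[0:3] width=3 -> value=2 (bin 010); offset now 3 = byte 0 bit 3; 21 bits remain
Read 2: bits[3:10] width=7 -> value=28 (bin 0011100); offset now 10 = byte 1 bit 2; 14 bits remain
Read 3: bits[10:17] width=7 -> value=21 (bin 0010101); offset now 17 = byte 2 bit 1; 7 bits remain
Read 4: bits[17:18] width=1 -> value=0 (bin 0); offset now 18 = byte 2 bit 2; 6 bits remain
Read 5: bits[18:19] width=1 -> value=1 (bin 1); offset now 19 = byte 2 bit 3; 5 bits remain

Answer: 2 28 21 0 1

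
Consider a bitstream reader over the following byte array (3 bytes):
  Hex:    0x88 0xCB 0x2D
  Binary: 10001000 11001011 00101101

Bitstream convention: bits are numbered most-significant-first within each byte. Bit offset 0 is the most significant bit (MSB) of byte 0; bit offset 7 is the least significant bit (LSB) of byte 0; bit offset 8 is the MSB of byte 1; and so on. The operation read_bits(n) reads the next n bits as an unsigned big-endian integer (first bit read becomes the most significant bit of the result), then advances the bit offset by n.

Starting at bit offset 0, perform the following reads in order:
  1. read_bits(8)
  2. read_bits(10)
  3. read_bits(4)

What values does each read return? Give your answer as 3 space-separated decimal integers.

Read 1: bits[0:8] width=8 -> value=136 (bin 10001000); offset now 8 = byte 1 bit 0; 16 bits remain
Read 2: bits[8:18] width=10 -> value=812 (bin 1100101100); offset now 18 = byte 2 bit 2; 6 bits remain
Read 3: bits[18:22] width=4 -> value=11 (bin 1011); offset now 22 = byte 2 bit 6; 2 bits remain

Answer: 136 812 11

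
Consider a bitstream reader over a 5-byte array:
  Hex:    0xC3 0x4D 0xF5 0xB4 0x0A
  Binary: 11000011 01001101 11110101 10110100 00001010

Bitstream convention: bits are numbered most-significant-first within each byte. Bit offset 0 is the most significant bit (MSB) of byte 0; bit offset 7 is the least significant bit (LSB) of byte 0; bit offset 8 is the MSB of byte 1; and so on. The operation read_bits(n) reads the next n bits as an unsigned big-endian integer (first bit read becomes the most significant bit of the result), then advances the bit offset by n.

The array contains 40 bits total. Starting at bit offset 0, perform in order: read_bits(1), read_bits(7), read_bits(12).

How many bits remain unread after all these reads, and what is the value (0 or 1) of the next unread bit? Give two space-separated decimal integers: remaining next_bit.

Answer: 20 0

Derivation:
Read 1: bits[0:1] width=1 -> value=1 (bin 1); offset now 1 = byte 0 bit 1; 39 bits remain
Read 2: bits[1:8] width=7 -> value=67 (bin 1000011); offset now 8 = byte 1 bit 0; 32 bits remain
Read 3: bits[8:20] width=12 -> value=1247 (bin 010011011111); offset now 20 = byte 2 bit 4; 20 bits remain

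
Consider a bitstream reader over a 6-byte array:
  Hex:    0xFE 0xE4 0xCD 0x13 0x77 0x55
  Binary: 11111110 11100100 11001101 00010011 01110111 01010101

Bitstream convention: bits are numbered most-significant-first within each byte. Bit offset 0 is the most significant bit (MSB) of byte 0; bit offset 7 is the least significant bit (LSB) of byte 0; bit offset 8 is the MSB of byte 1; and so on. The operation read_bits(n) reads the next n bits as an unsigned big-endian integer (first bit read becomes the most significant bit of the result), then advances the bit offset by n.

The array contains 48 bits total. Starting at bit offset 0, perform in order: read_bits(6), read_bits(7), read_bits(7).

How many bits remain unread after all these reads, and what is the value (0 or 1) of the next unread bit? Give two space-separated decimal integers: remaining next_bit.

Read 1: bits[0:6] width=6 -> value=63 (bin 111111); offset now 6 = byte 0 bit 6; 42 bits remain
Read 2: bits[6:13] width=7 -> value=92 (bin 1011100); offset now 13 = byte 1 bit 5; 35 bits remain
Read 3: bits[13:20] width=7 -> value=76 (bin 1001100); offset now 20 = byte 2 bit 4; 28 bits remain

Answer: 28 1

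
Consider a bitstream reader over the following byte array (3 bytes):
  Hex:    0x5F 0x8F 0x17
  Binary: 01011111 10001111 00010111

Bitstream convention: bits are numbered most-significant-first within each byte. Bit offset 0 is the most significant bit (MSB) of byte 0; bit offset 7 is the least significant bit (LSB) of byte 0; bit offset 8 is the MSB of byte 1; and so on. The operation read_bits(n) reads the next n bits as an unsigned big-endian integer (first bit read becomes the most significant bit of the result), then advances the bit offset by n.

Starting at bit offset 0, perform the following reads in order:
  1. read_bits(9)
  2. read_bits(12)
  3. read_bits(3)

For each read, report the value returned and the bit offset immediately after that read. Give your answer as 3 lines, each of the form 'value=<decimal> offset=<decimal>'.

Answer: value=191 offset=9
value=482 offset=21
value=7 offset=24

Derivation:
Read 1: bits[0:9] width=9 -> value=191 (bin 010111111); offset now 9 = byte 1 bit 1; 15 bits remain
Read 2: bits[9:21] width=12 -> value=482 (bin 000111100010); offset now 21 = byte 2 bit 5; 3 bits remain
Read 3: bits[21:24] width=3 -> value=7 (bin 111); offset now 24 = byte 3 bit 0; 0 bits remain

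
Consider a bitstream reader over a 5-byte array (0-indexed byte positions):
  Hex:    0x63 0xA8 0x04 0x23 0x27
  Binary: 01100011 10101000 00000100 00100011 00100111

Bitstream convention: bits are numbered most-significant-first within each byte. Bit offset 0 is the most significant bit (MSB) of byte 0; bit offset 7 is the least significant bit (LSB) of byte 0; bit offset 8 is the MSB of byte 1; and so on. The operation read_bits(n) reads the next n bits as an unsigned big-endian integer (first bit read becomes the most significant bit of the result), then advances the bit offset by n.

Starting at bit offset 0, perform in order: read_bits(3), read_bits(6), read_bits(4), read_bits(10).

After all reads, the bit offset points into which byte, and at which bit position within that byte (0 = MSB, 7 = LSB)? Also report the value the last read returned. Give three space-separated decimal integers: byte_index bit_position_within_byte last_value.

Answer: 2 7 2

Derivation:
Read 1: bits[0:3] width=3 -> value=3 (bin 011); offset now 3 = byte 0 bit 3; 37 bits remain
Read 2: bits[3:9] width=6 -> value=7 (bin 000111); offset now 9 = byte 1 bit 1; 31 bits remain
Read 3: bits[9:13] width=4 -> value=5 (bin 0101); offset now 13 = byte 1 bit 5; 27 bits remain
Read 4: bits[13:23] width=10 -> value=2 (bin 0000000010); offset now 23 = byte 2 bit 7; 17 bits remain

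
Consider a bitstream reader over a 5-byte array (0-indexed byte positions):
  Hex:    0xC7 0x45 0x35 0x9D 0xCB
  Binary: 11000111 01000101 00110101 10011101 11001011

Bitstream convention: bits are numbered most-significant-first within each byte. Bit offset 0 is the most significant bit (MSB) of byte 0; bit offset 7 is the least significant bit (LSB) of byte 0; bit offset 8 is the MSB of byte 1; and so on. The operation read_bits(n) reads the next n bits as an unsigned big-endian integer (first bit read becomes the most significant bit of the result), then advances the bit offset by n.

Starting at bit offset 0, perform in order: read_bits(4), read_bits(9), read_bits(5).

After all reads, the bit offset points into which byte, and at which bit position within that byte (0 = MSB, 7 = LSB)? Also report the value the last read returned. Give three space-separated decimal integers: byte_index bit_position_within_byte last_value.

Answer: 2 2 20

Derivation:
Read 1: bits[0:4] width=4 -> value=12 (bin 1100); offset now 4 = byte 0 bit 4; 36 bits remain
Read 2: bits[4:13] width=9 -> value=232 (bin 011101000); offset now 13 = byte 1 bit 5; 27 bits remain
Read 3: bits[13:18] width=5 -> value=20 (bin 10100); offset now 18 = byte 2 bit 2; 22 bits remain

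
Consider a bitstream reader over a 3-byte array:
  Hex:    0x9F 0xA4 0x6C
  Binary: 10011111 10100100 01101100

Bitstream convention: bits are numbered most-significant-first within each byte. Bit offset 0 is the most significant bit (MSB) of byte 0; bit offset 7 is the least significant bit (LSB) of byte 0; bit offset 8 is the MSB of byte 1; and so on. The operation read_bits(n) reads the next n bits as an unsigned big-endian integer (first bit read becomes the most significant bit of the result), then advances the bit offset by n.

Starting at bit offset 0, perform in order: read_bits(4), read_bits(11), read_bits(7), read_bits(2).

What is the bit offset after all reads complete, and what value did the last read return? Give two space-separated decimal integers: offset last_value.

Read 1: bits[0:4] width=4 -> value=9 (bin 1001); offset now 4 = byte 0 bit 4; 20 bits remain
Read 2: bits[4:15] width=11 -> value=2002 (bin 11111010010); offset now 15 = byte 1 bit 7; 9 bits remain
Read 3: bits[15:22] width=7 -> value=27 (bin 0011011); offset now 22 = byte 2 bit 6; 2 bits remain
Read 4: bits[22:24] width=2 -> value=0 (bin 00); offset now 24 = byte 3 bit 0; 0 bits remain

Answer: 24 0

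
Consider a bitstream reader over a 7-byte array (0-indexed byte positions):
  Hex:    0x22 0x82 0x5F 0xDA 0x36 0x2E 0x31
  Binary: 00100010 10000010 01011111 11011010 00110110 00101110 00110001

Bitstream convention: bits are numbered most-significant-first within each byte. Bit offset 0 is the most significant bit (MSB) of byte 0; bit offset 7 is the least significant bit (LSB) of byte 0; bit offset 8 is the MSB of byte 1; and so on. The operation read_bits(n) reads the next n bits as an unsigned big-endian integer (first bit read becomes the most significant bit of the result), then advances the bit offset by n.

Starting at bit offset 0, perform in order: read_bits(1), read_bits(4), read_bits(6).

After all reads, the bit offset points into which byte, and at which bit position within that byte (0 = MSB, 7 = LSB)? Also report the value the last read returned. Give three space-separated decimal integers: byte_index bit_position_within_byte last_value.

Answer: 1 3 20

Derivation:
Read 1: bits[0:1] width=1 -> value=0 (bin 0); offset now 1 = byte 0 bit 1; 55 bits remain
Read 2: bits[1:5] width=4 -> value=4 (bin 0100); offset now 5 = byte 0 bit 5; 51 bits remain
Read 3: bits[5:11] width=6 -> value=20 (bin 010100); offset now 11 = byte 1 bit 3; 45 bits remain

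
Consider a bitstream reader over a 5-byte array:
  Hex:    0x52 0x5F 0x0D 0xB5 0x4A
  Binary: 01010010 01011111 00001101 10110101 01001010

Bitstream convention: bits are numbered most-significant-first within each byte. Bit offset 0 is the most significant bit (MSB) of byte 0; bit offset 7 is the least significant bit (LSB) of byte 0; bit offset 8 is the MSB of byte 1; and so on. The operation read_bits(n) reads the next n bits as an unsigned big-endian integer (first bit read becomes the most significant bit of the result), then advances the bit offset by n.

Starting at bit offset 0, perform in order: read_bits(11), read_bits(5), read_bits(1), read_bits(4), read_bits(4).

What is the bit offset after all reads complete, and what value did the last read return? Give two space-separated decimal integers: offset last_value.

Read 1: bits[0:11] width=11 -> value=658 (bin 01010010010); offset now 11 = byte 1 bit 3; 29 bits remain
Read 2: bits[11:16] width=5 -> value=31 (bin 11111); offset now 16 = byte 2 bit 0; 24 bits remain
Read 3: bits[16:17] width=1 -> value=0 (bin 0); offset now 17 = byte 2 bit 1; 23 bits remain
Read 4: bits[17:21] width=4 -> value=1 (bin 0001); offset now 21 = byte 2 bit 5; 19 bits remain
Read 5: bits[21:25] width=4 -> value=11 (bin 1011); offset now 25 = byte 3 bit 1; 15 bits remain

Answer: 25 11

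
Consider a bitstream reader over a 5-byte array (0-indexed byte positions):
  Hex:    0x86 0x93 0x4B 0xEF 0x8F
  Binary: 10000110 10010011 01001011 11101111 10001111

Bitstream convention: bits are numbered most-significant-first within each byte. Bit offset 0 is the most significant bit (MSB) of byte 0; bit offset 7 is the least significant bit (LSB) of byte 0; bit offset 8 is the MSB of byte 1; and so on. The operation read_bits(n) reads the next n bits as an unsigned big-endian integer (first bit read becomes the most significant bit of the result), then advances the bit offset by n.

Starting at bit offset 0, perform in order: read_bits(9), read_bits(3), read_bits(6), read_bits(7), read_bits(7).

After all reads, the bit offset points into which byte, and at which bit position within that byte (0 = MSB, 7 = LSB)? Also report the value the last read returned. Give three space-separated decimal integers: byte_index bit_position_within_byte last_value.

Answer: 4 0 111

Derivation:
Read 1: bits[0:9] width=9 -> value=269 (bin 100001101); offset now 9 = byte 1 bit 1; 31 bits remain
Read 2: bits[9:12] width=3 -> value=1 (bin 001); offset now 12 = byte 1 bit 4; 28 bits remain
Read 3: bits[12:18] width=6 -> value=13 (bin 001101); offset now 18 = byte 2 bit 2; 22 bits remain
Read 4: bits[18:25] width=7 -> value=23 (bin 0010111); offset now 25 = byte 3 bit 1; 15 bits remain
Read 5: bits[25:32] width=7 -> value=111 (bin 1101111); offset now 32 = byte 4 bit 0; 8 bits remain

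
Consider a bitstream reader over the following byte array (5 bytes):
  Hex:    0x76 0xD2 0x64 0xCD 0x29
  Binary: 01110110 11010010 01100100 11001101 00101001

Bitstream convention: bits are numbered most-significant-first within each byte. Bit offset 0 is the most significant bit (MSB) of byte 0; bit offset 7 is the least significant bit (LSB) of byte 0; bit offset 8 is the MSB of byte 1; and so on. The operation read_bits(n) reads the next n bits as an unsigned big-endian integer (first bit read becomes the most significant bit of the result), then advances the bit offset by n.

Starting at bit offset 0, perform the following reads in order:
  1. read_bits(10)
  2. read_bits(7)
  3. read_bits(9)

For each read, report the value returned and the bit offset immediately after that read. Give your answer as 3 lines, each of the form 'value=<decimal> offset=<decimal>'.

Read 1: bits[0:10] width=10 -> value=475 (bin 0111011011); offset now 10 = byte 1 bit 2; 30 bits remain
Read 2: bits[10:17] width=7 -> value=36 (bin 0100100); offset now 17 = byte 2 bit 1; 23 bits remain
Read 3: bits[17:26] width=9 -> value=403 (bin 110010011); offset now 26 = byte 3 bit 2; 14 bits remain

Answer: value=475 offset=10
value=36 offset=17
value=403 offset=26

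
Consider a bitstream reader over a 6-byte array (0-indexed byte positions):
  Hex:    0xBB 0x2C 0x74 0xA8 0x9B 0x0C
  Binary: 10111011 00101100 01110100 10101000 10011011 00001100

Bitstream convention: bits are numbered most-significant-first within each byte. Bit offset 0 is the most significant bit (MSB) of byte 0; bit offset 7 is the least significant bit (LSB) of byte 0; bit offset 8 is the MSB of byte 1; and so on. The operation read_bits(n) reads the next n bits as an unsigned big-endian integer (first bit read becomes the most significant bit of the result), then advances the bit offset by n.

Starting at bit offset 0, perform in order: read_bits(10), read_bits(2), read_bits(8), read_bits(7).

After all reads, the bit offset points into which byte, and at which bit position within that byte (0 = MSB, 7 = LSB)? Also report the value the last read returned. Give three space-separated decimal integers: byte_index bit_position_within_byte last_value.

Answer: 3 3 37

Derivation:
Read 1: bits[0:10] width=10 -> value=748 (bin 1011101100); offset now 10 = byte 1 bit 2; 38 bits remain
Read 2: bits[10:12] width=2 -> value=2 (bin 10); offset now 12 = byte 1 bit 4; 36 bits remain
Read 3: bits[12:20] width=8 -> value=199 (bin 11000111); offset now 20 = byte 2 bit 4; 28 bits remain
Read 4: bits[20:27] width=7 -> value=37 (bin 0100101); offset now 27 = byte 3 bit 3; 21 bits remain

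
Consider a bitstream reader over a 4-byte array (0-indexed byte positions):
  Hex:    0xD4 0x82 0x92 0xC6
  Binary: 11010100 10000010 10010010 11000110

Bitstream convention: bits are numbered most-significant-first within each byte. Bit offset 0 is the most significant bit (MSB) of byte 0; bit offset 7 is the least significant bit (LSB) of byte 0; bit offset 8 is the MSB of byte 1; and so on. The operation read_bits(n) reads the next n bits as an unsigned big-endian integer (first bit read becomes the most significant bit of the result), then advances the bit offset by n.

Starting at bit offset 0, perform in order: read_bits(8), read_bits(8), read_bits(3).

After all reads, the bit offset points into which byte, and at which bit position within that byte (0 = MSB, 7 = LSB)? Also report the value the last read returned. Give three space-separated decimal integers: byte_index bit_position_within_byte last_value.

Read 1: bits[0:8] width=8 -> value=212 (bin 11010100); offset now 8 = byte 1 bit 0; 24 bits remain
Read 2: bits[8:16] width=8 -> value=130 (bin 10000010); offset now 16 = byte 2 bit 0; 16 bits remain
Read 3: bits[16:19] width=3 -> value=4 (bin 100); offset now 19 = byte 2 bit 3; 13 bits remain

Answer: 2 3 4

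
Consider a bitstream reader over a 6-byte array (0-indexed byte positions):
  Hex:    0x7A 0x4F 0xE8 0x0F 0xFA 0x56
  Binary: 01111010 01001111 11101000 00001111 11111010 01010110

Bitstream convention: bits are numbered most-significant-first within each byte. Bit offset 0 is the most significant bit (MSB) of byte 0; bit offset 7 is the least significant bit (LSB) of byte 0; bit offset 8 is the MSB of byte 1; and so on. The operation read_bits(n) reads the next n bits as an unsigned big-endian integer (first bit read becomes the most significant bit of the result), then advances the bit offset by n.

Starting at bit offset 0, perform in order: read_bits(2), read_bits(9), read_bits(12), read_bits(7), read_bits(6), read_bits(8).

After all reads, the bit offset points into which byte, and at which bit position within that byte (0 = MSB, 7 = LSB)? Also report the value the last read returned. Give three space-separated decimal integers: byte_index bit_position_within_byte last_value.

Read 1: bits[0:2] width=2 -> value=1 (bin 01); offset now 2 = byte 0 bit 2; 46 bits remain
Read 2: bits[2:11] width=9 -> value=466 (bin 111010010); offset now 11 = byte 1 bit 3; 37 bits remain
Read 3: bits[11:23] width=12 -> value=2036 (bin 011111110100); offset now 23 = byte 2 bit 7; 25 bits remain
Read 4: bits[23:30] width=7 -> value=3 (bin 0000011); offset now 30 = byte 3 bit 6; 18 bits remain
Read 5: bits[30:36] width=6 -> value=63 (bin 111111); offset now 36 = byte 4 bit 4; 12 bits remain
Read 6: bits[36:44] width=8 -> value=165 (bin 10100101); offset now 44 = byte 5 bit 4; 4 bits remain

Answer: 5 4 165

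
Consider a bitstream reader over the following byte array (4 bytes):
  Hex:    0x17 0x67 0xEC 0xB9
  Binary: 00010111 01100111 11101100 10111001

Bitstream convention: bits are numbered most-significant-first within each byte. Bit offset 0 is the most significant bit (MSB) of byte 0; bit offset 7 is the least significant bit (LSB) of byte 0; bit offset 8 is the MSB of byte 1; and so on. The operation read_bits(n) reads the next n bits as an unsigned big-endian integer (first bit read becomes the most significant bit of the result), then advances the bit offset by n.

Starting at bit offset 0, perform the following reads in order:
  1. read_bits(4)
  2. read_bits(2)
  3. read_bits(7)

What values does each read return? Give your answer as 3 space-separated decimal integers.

Answer: 1 1 108

Derivation:
Read 1: bits[0:4] width=4 -> value=1 (bin 0001); offset now 4 = byte 0 bit 4; 28 bits remain
Read 2: bits[4:6] width=2 -> value=1 (bin 01); offset now 6 = byte 0 bit 6; 26 bits remain
Read 3: bits[6:13] width=7 -> value=108 (bin 1101100); offset now 13 = byte 1 bit 5; 19 bits remain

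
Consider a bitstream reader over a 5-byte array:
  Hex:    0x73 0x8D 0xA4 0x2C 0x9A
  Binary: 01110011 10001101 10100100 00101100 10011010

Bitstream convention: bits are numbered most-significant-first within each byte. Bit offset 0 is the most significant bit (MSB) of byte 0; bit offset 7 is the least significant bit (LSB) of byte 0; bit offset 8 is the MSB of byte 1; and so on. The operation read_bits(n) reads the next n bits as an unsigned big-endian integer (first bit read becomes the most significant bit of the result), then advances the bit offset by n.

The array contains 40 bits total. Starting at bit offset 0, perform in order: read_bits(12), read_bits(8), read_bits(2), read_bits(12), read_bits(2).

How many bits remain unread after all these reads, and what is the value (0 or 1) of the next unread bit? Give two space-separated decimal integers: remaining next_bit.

Answer: 4 1

Derivation:
Read 1: bits[0:12] width=12 -> value=1848 (bin 011100111000); offset now 12 = byte 1 bit 4; 28 bits remain
Read 2: bits[12:20] width=8 -> value=218 (bin 11011010); offset now 20 = byte 2 bit 4; 20 bits remain
Read 3: bits[20:22] width=2 -> value=1 (bin 01); offset now 22 = byte 2 bit 6; 18 bits remain
Read 4: bits[22:34] width=12 -> value=178 (bin 000010110010); offset now 34 = byte 4 bit 2; 6 bits remain
Read 5: bits[34:36] width=2 -> value=1 (bin 01); offset now 36 = byte 4 bit 4; 4 bits remain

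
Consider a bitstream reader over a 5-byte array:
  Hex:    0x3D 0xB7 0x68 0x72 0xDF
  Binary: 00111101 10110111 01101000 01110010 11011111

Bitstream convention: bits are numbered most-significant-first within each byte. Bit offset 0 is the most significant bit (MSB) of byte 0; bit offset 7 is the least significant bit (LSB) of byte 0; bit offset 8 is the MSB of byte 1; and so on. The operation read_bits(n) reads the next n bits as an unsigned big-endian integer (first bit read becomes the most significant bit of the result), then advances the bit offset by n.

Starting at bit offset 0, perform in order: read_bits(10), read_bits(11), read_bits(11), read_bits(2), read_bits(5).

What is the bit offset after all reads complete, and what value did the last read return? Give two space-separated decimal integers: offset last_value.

Read 1: bits[0:10] width=10 -> value=246 (bin 0011110110); offset now 10 = byte 1 bit 2; 30 bits remain
Read 2: bits[10:21] width=11 -> value=1773 (bin 11011101101); offset now 21 = byte 2 bit 5; 19 bits remain
Read 3: bits[21:32] width=11 -> value=114 (bin 00001110010); offset now 32 = byte 4 bit 0; 8 bits remain
Read 4: bits[32:34] width=2 -> value=3 (bin 11); offset now 34 = byte 4 bit 2; 6 bits remain
Read 5: bits[34:39] width=5 -> value=15 (bin 01111); offset now 39 = byte 4 bit 7; 1 bits remain

Answer: 39 15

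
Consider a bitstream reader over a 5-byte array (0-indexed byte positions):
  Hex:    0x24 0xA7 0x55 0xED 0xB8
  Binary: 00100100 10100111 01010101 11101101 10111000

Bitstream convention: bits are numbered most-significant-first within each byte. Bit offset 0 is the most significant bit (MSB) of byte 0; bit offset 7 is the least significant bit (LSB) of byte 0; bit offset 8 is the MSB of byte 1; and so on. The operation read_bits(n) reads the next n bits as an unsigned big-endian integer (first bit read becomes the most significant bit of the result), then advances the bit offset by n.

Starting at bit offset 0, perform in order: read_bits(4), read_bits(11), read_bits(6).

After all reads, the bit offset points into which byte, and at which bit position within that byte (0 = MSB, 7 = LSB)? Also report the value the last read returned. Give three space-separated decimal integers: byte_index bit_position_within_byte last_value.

Answer: 2 5 42

Derivation:
Read 1: bits[0:4] width=4 -> value=2 (bin 0010); offset now 4 = byte 0 bit 4; 36 bits remain
Read 2: bits[4:15] width=11 -> value=595 (bin 01001010011); offset now 15 = byte 1 bit 7; 25 bits remain
Read 3: bits[15:21] width=6 -> value=42 (bin 101010); offset now 21 = byte 2 bit 5; 19 bits remain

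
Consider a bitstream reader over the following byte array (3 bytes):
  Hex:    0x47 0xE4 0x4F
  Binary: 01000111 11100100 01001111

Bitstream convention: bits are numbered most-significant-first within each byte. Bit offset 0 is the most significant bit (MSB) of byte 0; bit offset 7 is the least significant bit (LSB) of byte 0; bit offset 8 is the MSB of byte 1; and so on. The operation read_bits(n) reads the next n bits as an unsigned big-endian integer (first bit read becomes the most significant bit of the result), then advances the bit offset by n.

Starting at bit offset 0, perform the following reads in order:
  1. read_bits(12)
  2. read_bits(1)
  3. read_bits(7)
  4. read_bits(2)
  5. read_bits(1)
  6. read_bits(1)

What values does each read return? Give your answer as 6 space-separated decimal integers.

Answer: 1150 0 68 3 1 1

Derivation:
Read 1: bits[0:12] width=12 -> value=1150 (bin 010001111110); offset now 12 = byte 1 bit 4; 12 bits remain
Read 2: bits[12:13] width=1 -> value=0 (bin 0); offset now 13 = byte 1 bit 5; 11 bits remain
Read 3: bits[13:20] width=7 -> value=68 (bin 1000100); offset now 20 = byte 2 bit 4; 4 bits remain
Read 4: bits[20:22] width=2 -> value=3 (bin 11); offset now 22 = byte 2 bit 6; 2 bits remain
Read 5: bits[22:23] width=1 -> value=1 (bin 1); offset now 23 = byte 2 bit 7; 1 bits remain
Read 6: bits[23:24] width=1 -> value=1 (bin 1); offset now 24 = byte 3 bit 0; 0 bits remain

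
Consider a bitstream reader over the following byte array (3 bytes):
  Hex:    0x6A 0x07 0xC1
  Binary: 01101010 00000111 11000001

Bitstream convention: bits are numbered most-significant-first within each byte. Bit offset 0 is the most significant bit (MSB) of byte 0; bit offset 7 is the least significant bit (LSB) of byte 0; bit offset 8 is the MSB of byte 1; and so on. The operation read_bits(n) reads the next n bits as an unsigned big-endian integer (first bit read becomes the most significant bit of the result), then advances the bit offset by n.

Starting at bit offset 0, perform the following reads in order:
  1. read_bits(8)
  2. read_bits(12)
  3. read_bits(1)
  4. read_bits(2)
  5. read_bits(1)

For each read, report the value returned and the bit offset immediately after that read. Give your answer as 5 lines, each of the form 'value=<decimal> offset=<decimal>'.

Read 1: bits[0:8] width=8 -> value=106 (bin 01101010); offset now 8 = byte 1 bit 0; 16 bits remain
Read 2: bits[8:20] width=12 -> value=124 (bin 000001111100); offset now 20 = byte 2 bit 4; 4 bits remain
Read 3: bits[20:21] width=1 -> value=0 (bin 0); offset now 21 = byte 2 bit 5; 3 bits remain
Read 4: bits[21:23] width=2 -> value=0 (bin 00); offset now 23 = byte 2 bit 7; 1 bits remain
Read 5: bits[23:24] width=1 -> value=1 (bin 1); offset now 24 = byte 3 bit 0; 0 bits remain

Answer: value=106 offset=8
value=124 offset=20
value=0 offset=21
value=0 offset=23
value=1 offset=24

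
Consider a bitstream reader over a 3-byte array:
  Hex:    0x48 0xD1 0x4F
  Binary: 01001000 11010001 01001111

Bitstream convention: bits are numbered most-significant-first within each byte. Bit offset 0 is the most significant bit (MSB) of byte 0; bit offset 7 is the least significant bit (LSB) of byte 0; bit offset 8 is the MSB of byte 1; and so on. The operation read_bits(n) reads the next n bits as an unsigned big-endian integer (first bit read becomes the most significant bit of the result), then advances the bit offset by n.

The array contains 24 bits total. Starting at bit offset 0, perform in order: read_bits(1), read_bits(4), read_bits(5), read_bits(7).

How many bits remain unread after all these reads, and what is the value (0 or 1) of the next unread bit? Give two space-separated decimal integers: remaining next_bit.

Read 1: bits[0:1] width=1 -> value=0 (bin 0); offset now 1 = byte 0 bit 1; 23 bits remain
Read 2: bits[1:5] width=4 -> value=9 (bin 1001); offset now 5 = byte 0 bit 5; 19 bits remain
Read 3: bits[5:10] width=5 -> value=3 (bin 00011); offset now 10 = byte 1 bit 2; 14 bits remain
Read 4: bits[10:17] width=7 -> value=34 (bin 0100010); offset now 17 = byte 2 bit 1; 7 bits remain

Answer: 7 1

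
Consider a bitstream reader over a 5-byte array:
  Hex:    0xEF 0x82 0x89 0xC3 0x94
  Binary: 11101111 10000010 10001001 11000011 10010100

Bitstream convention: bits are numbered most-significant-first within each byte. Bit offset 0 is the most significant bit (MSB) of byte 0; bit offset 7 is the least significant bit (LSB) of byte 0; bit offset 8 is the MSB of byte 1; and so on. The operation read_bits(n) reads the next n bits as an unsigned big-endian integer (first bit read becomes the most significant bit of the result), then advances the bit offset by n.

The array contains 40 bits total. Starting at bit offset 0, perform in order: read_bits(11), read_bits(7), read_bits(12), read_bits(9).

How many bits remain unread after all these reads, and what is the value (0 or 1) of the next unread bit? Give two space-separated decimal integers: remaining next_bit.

Read 1: bits[0:11] width=11 -> value=1916 (bin 11101111100); offset now 11 = byte 1 bit 3; 29 bits remain
Read 2: bits[11:18] width=7 -> value=10 (bin 0001010); offset now 18 = byte 2 bit 2; 22 bits remain
Read 3: bits[18:30] width=12 -> value=624 (bin 001001110000); offset now 30 = byte 3 bit 6; 10 bits remain
Read 4: bits[30:39] width=9 -> value=458 (bin 111001010); offset now 39 = byte 4 bit 7; 1 bits remain

Answer: 1 0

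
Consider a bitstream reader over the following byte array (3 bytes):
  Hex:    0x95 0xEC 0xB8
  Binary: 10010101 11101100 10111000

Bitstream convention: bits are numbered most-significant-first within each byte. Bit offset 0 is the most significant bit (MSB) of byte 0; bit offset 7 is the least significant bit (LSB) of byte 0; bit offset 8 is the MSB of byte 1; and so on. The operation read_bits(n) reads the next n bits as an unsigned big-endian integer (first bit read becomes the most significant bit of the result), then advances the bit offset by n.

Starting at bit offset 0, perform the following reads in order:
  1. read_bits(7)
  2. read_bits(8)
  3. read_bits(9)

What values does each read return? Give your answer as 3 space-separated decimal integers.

Read 1: bits[0:7] width=7 -> value=74 (bin 1001010); offset now 7 = byte 0 bit 7; 17 bits remain
Read 2: bits[7:15] width=8 -> value=246 (bin 11110110); offset now 15 = byte 1 bit 7; 9 bits remain
Read 3: bits[15:24] width=9 -> value=184 (bin 010111000); offset now 24 = byte 3 bit 0; 0 bits remain

Answer: 74 246 184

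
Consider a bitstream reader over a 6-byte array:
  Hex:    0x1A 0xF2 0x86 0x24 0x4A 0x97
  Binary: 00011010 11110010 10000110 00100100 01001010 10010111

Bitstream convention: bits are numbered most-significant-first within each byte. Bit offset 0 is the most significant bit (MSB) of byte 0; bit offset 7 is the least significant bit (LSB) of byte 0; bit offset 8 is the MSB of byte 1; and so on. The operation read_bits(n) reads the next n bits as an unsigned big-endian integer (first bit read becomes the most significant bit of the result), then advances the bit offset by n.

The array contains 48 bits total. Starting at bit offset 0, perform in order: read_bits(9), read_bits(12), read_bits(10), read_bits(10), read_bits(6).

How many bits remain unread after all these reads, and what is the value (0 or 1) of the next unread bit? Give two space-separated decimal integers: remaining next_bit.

Answer: 1 1

Derivation:
Read 1: bits[0:9] width=9 -> value=53 (bin 000110101); offset now 9 = byte 1 bit 1; 39 bits remain
Read 2: bits[9:21] width=12 -> value=3664 (bin 111001010000); offset now 21 = byte 2 bit 5; 27 bits remain
Read 3: bits[21:31] width=10 -> value=786 (bin 1100010010); offset now 31 = byte 3 bit 7; 17 bits remain
Read 4: bits[31:41] width=10 -> value=149 (bin 0010010101); offset now 41 = byte 5 bit 1; 7 bits remain
Read 5: bits[41:47] width=6 -> value=11 (bin 001011); offset now 47 = byte 5 bit 7; 1 bits remain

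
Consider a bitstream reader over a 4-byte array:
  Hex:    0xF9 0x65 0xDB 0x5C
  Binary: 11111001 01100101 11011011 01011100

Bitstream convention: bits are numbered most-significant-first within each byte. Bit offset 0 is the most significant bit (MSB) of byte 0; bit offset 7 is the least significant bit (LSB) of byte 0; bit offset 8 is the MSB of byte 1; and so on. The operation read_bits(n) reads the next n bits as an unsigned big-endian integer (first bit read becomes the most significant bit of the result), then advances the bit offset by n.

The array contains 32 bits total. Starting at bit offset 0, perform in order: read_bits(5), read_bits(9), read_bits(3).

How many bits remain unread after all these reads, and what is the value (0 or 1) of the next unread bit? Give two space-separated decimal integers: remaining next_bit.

Answer: 15 1

Derivation:
Read 1: bits[0:5] width=5 -> value=31 (bin 11111); offset now 5 = byte 0 bit 5; 27 bits remain
Read 2: bits[5:14] width=9 -> value=89 (bin 001011001); offset now 14 = byte 1 bit 6; 18 bits remain
Read 3: bits[14:17] width=3 -> value=3 (bin 011); offset now 17 = byte 2 bit 1; 15 bits remain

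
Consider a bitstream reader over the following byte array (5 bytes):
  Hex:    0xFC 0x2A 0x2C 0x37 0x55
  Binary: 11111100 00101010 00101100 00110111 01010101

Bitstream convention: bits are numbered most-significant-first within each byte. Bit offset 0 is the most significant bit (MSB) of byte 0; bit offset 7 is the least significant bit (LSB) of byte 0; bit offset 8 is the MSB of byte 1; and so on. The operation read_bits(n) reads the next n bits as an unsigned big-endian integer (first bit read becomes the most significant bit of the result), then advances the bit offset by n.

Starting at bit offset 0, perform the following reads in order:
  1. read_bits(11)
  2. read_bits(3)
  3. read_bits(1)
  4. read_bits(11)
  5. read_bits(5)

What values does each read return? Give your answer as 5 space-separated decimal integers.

Read 1: bits[0:11] width=11 -> value=2017 (bin 11111100001); offset now 11 = byte 1 bit 3; 29 bits remain
Read 2: bits[11:14] width=3 -> value=2 (bin 010); offset now 14 = byte 1 bit 6; 26 bits remain
Read 3: bits[14:15] width=1 -> value=1 (bin 1); offset now 15 = byte 1 bit 7; 25 bits remain
Read 4: bits[15:26] width=11 -> value=176 (bin 00010110000); offset now 26 = byte 3 bit 2; 14 bits remain
Read 5: bits[26:31] width=5 -> value=27 (bin 11011); offset now 31 = byte 3 bit 7; 9 bits remain

Answer: 2017 2 1 176 27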